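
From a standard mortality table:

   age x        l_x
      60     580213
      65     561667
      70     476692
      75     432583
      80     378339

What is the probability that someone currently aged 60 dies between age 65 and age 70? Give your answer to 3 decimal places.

0.146

We want 5|5q60 = (l_65 − l_70)/l_60.
This is the probability of reaching 65 but not 70, conditional on being alive at 60: (l_65 − l_70) / l_60.
= (561667 − 476692) / 580213 = 84975 / 580213 = 0.146455.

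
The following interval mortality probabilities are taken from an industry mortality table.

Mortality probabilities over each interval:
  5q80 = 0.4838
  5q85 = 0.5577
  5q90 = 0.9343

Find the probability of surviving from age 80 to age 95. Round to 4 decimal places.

Chaining the interval survival probabilities: (1 − 0.4838) × (1 − 0.5577) × (1 − 0.9343).
= 0.5162 × 0.4423 × 0.0657 = 0.015000.

0.0150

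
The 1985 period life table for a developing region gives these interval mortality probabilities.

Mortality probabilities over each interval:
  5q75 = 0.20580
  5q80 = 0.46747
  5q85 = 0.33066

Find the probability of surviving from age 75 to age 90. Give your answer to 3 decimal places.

0.283

15p75 = (1 − 0.20580) × (1 − 0.46747) × (1 − 0.33066).
= 0.79420 × 0.53253 × 0.66934 = 0.283088.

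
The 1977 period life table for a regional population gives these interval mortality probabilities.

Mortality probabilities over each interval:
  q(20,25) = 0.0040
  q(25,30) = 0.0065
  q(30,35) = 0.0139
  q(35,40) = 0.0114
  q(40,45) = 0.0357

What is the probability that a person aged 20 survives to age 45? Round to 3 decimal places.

0.930

The overall survival probability is (1 − 0.0040) × (1 − 0.0065) × (1 − 0.0139) × (1 − 0.0114) × (1 − 0.0357).
= 0.9960 × 0.9935 × 0.9861 × 0.9886 × 0.9643 = 0.930210.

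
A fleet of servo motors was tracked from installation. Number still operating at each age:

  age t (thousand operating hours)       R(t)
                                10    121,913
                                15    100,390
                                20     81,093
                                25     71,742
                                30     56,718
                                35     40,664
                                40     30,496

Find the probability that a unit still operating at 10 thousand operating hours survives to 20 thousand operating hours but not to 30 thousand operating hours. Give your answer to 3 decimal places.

This is the probability of reaching 20 but not 30, conditional on being operational at 10: (R(20) − R(30)) / R(10).
= (81,093 − 56,718) / 121,913 = 24,375 / 121,913 = 0.199938.

0.200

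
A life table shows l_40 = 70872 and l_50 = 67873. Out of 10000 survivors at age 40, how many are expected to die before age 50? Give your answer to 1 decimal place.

The relevant probability is 1 − 67873/70872 = 0.042316.
Expected number = 10000 × 0.042316 = 423.2.

423.2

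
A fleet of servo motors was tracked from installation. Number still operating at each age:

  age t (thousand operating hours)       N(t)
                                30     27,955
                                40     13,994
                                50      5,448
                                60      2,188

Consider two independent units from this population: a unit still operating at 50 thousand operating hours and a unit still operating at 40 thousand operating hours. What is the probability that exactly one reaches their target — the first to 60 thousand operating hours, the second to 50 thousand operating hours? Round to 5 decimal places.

0.47822

p₁ = N(60)/N(50) = 2,188/5,448 = 0.401615; p₂ = N(50)/N(40) = 5,448/13,994 = 0.389310.
P(exactly one) = p₁(1−p₂) + (1−p₁)p₂ = 0.245262 + 0.232957 = 0.478220.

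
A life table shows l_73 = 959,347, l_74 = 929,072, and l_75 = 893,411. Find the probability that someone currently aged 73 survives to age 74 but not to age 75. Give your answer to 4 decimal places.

0.0372

We want 1|1q73 = (l_74 − l_75)/l_73.
This is the probability of reaching 74 but not 75, conditional on being alive at 73: (l_74 − l_75) / l_73.
= (929,072 − 893,411) / 959,347 = 35,661 / 959,347 = 0.037172.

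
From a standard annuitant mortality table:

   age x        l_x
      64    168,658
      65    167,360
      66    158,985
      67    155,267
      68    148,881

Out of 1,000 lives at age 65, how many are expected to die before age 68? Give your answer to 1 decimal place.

110.4

The relevant probability is 1 − 148,881/167,360 = 0.110415.
Expected number = 1,000 × 0.110415 = 110.4.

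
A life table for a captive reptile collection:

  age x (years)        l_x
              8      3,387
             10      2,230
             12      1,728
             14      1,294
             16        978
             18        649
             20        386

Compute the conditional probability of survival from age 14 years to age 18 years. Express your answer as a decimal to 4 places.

0.5015

The conditional survival probability is l_18/l_14 = 649/1,294 = 0.501546.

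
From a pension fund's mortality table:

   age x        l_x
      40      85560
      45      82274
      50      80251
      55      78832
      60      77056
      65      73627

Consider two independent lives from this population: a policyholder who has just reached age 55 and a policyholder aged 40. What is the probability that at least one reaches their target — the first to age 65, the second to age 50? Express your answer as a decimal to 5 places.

p₁ = l_65/l_55 = 73627/78832 = 0.933974; p₂ = l_50/l_40 = 80251/85560 = 0.937950.
P(at least one) = 1 − (1−p₁)(1−p₂) = 1 − 0.066026 × 0.062050 = 0.995903.

0.99590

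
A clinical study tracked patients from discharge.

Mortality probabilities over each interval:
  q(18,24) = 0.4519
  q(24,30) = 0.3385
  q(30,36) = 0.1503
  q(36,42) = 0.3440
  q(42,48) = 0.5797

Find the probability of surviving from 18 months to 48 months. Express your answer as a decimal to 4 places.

Chaining the interval survival probabilities: (1 − 0.4519) × (1 − 0.3385) × (1 − 0.1503) × (1 − 0.3440) × (1 − 0.5797).
= 0.5481 × 0.6615 × 0.8497 × 0.6560 × 0.4203 = 0.084941.

0.0849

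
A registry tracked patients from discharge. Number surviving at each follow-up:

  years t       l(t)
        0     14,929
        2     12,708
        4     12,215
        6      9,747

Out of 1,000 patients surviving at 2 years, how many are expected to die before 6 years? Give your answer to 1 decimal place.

233.0

The relevant probability is 1 − 9,747/12,708 = 0.233003.
Expected number = 1,000 × 0.233003 = 233.0.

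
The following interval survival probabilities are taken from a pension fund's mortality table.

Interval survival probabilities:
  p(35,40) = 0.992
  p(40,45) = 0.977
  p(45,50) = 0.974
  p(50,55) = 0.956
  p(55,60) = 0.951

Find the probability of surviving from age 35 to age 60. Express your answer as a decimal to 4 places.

0.8582

The overall survival probability is 0.992 × 0.977 × 0.974 × 0.956 × 0.951.
= 0.858230.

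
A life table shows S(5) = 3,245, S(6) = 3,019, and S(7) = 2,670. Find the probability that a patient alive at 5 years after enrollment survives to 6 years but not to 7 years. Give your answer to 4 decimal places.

0.1076

This is the probability of reaching 6 but not 7, conditional on being alive at 5: (S(6) − S(7)) / S(5).
= (3,019 − 2,670) / 3,245 = 349 / 3,245 = 0.107550.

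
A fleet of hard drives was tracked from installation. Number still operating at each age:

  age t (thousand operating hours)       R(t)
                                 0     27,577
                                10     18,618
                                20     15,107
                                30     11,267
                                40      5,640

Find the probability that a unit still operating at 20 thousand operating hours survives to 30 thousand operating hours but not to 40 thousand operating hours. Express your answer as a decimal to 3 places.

This is the probability of reaching 30 but not 40, conditional on being operational at 20: (R(30) − R(40)) / R(20).
= (11,267 − 5,640) / 15,107 = 5,627 / 15,107 = 0.372476.

0.372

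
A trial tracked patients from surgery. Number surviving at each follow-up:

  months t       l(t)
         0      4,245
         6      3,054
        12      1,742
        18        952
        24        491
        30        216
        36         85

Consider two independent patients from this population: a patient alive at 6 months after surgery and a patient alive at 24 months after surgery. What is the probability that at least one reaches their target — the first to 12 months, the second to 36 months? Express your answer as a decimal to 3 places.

0.645

p₁ = l(12)/l(6) = 1,742/3,054 = 0.570399; p₂ = l(36)/l(24) = 85/491 = 0.173116.
P(at least one) = 1 − (1−p₁)(1−p₂) = 1 − 0.429601 × 0.826884 = 0.644770.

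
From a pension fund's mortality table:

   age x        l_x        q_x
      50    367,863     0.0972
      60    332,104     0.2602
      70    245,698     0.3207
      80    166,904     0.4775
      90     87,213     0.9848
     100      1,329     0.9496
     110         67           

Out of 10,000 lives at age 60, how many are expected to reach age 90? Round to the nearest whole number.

The relevant probability is 87,213/332,104 = 0.262607.
Expected number = 10,000 × 0.262607 = 2626.

2626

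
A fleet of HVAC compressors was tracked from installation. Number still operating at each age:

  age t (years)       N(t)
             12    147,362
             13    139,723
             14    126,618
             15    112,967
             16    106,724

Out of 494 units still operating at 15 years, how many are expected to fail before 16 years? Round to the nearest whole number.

The relevant probability is 1 − 106,724/112,967 = 0.055264.
Expected number = 494 × 0.055264 = 27.

27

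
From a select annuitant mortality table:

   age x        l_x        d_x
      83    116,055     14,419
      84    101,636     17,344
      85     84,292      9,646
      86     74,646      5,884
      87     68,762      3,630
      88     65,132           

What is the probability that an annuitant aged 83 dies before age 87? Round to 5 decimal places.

P(die before 87 | alive at 83) = 1 − l_87/l_83 = 1 − 68,762/116,055 = (47,293)/116,055 = 0.407505.

0.40751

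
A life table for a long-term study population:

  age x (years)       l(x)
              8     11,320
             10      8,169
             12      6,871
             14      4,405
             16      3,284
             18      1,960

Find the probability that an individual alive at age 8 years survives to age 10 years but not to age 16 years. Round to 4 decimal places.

0.4315

This is the probability of reaching 10 but not 16, conditional on being alive at 8: (l(10) − l(16)) / l(8).
= (8,169 − 3,284) / 11,320 = 4,885 / 11,320 = 0.431537.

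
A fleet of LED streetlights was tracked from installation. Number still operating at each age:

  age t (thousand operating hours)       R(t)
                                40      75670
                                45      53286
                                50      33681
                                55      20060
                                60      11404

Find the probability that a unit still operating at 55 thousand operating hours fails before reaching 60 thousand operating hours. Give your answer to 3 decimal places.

P(fail before 60 | operational at 55) = 1 − R(60)/R(55) = 1 − 11404/20060 = (8656)/20060 = 0.431505.

0.432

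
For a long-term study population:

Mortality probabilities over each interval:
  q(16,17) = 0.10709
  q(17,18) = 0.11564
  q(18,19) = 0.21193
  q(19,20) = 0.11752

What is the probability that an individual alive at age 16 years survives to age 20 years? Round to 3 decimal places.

0.549

Chaining the interval survival probabilities: (1 − 0.10709) × (1 − 0.11564) × (1 − 0.21193) × (1 − 0.11752).
= 0.89291 × 0.88436 × 0.78807 × 0.88248 = 0.549170.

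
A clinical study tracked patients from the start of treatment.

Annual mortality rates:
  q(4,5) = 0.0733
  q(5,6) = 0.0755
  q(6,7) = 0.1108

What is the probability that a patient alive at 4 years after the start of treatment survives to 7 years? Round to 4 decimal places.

0.7618

P(survive 4→7) = (1 − 0.0733) × (1 − 0.0755) × (1 − 0.1108).
= 0.9267 × 0.9245 × 0.8892 = 0.761808.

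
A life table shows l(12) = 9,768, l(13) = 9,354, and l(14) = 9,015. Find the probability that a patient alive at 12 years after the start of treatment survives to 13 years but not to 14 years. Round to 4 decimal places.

This is the probability of reaching 13 but not 14, conditional on being alive at 12: (l(13) − l(14)) / l(12).
= (9,354 − 9,015) / 9,768 = 339 / 9,768 = 0.034705.

0.0347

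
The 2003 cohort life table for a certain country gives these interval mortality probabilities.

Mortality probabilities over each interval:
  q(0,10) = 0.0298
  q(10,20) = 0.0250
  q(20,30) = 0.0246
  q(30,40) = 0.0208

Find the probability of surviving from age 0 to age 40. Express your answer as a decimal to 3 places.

0.903

Chaining the interval survival probabilities: (1 − 0.0298) × (1 − 0.0250) × (1 − 0.0246) × (1 − 0.0208).
= 0.9702 × 0.9750 × 0.9754 × 0.9792 = 0.903483.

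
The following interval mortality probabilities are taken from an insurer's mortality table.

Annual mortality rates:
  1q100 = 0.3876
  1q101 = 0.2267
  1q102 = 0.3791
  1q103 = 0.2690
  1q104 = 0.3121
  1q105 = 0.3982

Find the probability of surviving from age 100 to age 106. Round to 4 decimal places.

The overall survival probability is (1 − 0.3876) × (1 − 0.2267) × (1 − 0.3791) × (1 − 0.2690) × (1 − 0.3121) × (1 − 0.3982).
= 0.6124 × 0.7733 × 0.6209 × 0.7310 × 0.6879 × 0.6018 = 0.088981.

0.0890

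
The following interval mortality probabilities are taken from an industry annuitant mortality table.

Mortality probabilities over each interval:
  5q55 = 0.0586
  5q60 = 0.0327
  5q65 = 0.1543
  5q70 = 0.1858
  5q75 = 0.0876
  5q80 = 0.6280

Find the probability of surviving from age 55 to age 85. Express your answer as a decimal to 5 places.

The overall survival probability is (1 − 0.0586) × (1 − 0.0327) × (1 − 0.1543) × (1 − 0.1858) × (1 − 0.0876) × (1 − 0.6280).
= 0.9414 × 0.9673 × 0.8457 × 0.8142 × 0.9124 × 0.3720 = 0.212819.

0.21282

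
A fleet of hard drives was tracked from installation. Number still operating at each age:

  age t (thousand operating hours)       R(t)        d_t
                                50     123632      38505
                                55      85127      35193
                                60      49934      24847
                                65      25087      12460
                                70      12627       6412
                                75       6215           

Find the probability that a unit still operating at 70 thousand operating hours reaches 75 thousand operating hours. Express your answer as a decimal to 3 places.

The conditional survival probability is R(75)/R(70) = 6215/12627 = 0.492199.

0.492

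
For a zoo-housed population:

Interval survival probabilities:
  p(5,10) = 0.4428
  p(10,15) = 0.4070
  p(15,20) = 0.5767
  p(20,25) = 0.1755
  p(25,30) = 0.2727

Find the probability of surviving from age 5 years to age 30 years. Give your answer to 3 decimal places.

0.005

Survival from 5 to 30 is the product of surviving each interval: 0.4428 × 0.4070 × 0.5767 × 0.1755 × 0.2727.
= 0.004974.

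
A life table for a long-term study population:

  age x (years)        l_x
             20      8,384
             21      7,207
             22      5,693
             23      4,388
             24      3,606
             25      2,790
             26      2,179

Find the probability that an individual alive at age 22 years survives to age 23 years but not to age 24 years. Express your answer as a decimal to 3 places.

This is the probability of reaching 23 but not 24, conditional on being alive at 22: (l_23 − l_24) / l_22.
= (4,388 − 3,606) / 5,693 = 782 / 5,693 = 0.137362.

0.137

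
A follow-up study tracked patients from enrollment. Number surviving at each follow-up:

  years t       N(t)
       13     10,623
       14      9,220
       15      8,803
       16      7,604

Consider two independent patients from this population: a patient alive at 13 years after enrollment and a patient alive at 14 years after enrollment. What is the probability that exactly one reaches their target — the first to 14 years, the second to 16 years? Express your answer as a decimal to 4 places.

p₁ = N(14)/N(13) = 9,220/10,623 = 0.867928; p₂ = N(16)/N(14) = 7,604/9,220 = 0.824729.
P(exactly one) = p₁(1−p₂) + (1−p₁)p₂ = 0.152123 + 0.108924 = 0.261046.

0.2610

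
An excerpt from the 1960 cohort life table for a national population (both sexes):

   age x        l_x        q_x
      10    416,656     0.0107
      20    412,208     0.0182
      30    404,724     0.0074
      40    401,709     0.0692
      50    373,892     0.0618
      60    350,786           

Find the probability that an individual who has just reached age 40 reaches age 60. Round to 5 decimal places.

0.87323

We want 20p40 = l_60/l_40.
The conditional survival probability is l_60/l_40 = 350,786/401,709 = 0.873234.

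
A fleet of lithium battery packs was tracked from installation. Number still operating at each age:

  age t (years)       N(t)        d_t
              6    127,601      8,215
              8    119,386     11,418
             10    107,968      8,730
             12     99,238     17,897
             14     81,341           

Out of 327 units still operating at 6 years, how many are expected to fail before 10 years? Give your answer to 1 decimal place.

50.3

The relevant probability is 1 − 107,968/127,601 = 0.153862.
Expected number = 327 × 0.153862 = 50.3.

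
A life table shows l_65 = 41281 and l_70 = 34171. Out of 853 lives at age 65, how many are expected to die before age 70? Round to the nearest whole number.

147

The relevant probability is 1 − 34171/41281 = 0.172234.
Expected number = 853 × 0.172234 = 147.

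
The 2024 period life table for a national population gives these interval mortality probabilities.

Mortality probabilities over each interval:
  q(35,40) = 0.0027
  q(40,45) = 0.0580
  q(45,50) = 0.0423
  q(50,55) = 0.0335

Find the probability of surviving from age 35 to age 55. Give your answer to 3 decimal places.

The overall survival probability is (1 − 0.0027) × (1 − 0.0580) × (1 − 0.0423) × (1 − 0.0335).
= 0.9973 × 0.9420 × 0.9577 × 0.9665 = 0.869577.

0.870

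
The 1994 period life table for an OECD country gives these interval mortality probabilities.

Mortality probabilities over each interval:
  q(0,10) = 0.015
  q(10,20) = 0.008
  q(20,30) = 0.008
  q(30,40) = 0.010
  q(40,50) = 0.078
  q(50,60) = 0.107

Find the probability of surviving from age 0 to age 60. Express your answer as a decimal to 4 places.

0.7901

Survival from 0 to 60 is the product of surviving each interval: (1 − 0.015) × (1 − 0.008) × (1 − 0.008) × (1 − 0.010) × (1 − 0.078) × (1 − 0.107).
= 0.985 × 0.992 × 0.992 × 0.990 × 0.922 × 0.893 = 0.790091.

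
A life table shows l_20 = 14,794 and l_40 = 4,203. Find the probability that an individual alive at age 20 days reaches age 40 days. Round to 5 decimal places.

The conditional survival probability is l_40/l_20 = 4,203/14,794 = 0.284102.

0.28410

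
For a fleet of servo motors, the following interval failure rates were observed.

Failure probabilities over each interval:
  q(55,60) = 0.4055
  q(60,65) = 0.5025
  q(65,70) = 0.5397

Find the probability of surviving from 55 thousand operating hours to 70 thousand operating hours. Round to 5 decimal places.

0.13614

P(survive 55→70) = (1 − 0.4055) × (1 − 0.5025) × (1 − 0.5397).
= 0.5945 × 0.4975 × 0.4603 = 0.136140.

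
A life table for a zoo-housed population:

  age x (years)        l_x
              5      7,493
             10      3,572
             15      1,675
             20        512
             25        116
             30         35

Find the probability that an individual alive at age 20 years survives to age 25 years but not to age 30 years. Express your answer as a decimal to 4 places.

This is the probability of reaching 25 but not 30, conditional on being alive at 20: (l_25 − l_30) / l_20.
= (116 − 35) / 512 = 81 / 512 = 0.158203.

0.1582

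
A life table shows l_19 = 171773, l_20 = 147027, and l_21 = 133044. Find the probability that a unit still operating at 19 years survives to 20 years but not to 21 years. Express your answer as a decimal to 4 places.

This is the probability of reaching 20 but not 21, conditional on being operational at 19: (l_20 − l_21) / l_19.
= (147027 − 133044) / 171773 = 13983 / 171773 = 0.081404.

0.0814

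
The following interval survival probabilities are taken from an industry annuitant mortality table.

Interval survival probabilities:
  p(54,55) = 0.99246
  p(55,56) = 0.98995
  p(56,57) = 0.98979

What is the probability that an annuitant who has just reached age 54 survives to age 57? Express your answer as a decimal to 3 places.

Chaining the interval survival probabilities: 0.99246 × 0.98995 × 0.98979.
= 0.972455.

0.972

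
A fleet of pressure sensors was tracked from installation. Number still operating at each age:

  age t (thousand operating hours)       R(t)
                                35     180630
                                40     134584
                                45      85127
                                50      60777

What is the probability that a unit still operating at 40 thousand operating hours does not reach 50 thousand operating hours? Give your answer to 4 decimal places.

0.5484

P(fail before 50 | operational at 40) = 1 − R(50)/R(40) = 1 − 60777/134584 = (73807)/134584 = 0.548408.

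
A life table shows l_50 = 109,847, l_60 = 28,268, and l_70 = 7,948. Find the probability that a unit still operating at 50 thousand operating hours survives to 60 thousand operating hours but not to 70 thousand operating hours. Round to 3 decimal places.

0.185

This is the probability of reaching 60 but not 70, conditional on being operational at 50: (l_60 − l_70) / l_50.
= (28,268 − 7,948) / 109,847 = 20,320 / 109,847 = 0.184985.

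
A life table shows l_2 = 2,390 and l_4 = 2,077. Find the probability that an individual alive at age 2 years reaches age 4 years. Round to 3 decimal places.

The conditional survival probability is l_4/l_2 = 2,077/2,390 = 0.869038.

0.869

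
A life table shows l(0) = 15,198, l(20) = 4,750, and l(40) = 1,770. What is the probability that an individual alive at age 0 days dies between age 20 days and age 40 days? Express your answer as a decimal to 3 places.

This is the probability of reaching 20 but not 40, conditional on being alive at 0: (l(20) − l(40)) / l(0).
= (4,750 − 1,770) / 15,198 = 2,980 / 15,198 = 0.196078.

0.196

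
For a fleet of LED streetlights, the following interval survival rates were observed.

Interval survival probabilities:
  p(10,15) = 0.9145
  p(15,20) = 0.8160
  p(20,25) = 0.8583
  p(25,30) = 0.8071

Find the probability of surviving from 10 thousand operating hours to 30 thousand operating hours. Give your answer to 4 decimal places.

0.5169

P(survive 10→30) = 0.9145 × 0.8160 × 0.8583 × 0.8071.
= 0.516940.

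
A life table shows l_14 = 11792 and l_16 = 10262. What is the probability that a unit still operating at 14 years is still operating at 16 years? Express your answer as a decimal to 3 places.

The conditional survival probability is l_16/l_14 = 10262/11792 = 0.870251.

0.870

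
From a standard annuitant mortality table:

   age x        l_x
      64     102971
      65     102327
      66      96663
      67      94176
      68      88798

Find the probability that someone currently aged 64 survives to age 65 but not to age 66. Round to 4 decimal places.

This is the probability of reaching 65 but not 66, conditional on being alive at 64: (l_65 − l_66) / l_64.
= (102327 − 96663) / 102971 = 5664 / 102971 = 0.055006.

0.0550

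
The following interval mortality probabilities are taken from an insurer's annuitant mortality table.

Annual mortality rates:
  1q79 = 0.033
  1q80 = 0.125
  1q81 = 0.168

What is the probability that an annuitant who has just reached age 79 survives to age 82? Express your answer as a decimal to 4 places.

The overall survival probability is (1 − 0.033) × (1 − 0.125) × (1 − 0.168).
= 0.967 × 0.875 × 0.832 = 0.703976.

0.7040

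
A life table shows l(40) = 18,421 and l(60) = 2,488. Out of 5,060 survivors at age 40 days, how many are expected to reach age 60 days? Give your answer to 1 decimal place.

683.4

The relevant probability is 2,488/18,421 = 0.135063.
Expected number = 5,060 × 0.135063 = 683.4.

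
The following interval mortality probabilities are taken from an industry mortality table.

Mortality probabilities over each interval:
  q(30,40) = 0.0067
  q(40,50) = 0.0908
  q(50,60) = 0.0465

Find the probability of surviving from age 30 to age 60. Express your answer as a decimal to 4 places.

0.8611

P(survive 30→60) = (1 − 0.0067) × (1 − 0.0908) × (1 − 0.0465).
= 0.9933 × 0.9092 × 0.9535 = 0.861114.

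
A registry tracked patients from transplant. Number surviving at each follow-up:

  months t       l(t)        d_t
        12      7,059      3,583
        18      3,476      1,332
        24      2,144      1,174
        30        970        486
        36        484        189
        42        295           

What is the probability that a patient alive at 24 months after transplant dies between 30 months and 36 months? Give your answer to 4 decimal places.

0.2267

This is the probability of reaching 30 but not 36, conditional on being alive at 24: (l(30) − l(36)) / l(24).
= (970 − 484) / 2,144 = 486 / 2,144 = 0.226679.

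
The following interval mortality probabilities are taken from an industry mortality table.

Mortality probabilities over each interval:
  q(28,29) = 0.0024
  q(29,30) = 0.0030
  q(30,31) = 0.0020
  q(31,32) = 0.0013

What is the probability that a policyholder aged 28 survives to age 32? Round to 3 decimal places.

0.991

Survival from 28 to 32 is the product of surviving each interval: (1 − 0.0024) × (1 − 0.0030) × (1 − 0.0020) × (1 − 0.0013).
= 0.9976 × 0.9970 × 0.9980 × 0.9987 = 0.991328.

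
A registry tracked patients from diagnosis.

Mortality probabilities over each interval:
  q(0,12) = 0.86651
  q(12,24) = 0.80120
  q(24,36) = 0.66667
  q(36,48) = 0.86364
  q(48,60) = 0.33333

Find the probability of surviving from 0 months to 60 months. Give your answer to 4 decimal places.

Survival from 0 to 60 is the product of surviving each interval: (1 − 0.86651) × (1 − 0.80120) × (1 − 0.66667) × (1 − 0.86364) × (1 − 0.33333).
= 0.13349 × 0.19880 × 0.33333 × 0.13636 × 0.66667 = 0.000804.

0.0008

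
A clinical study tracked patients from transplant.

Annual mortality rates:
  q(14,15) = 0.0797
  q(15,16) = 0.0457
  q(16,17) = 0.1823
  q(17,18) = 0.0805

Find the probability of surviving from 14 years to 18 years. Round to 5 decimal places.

The overall survival probability is (1 − 0.0797) × (1 − 0.0457) × (1 − 0.1823) × (1 − 0.0805).
= 0.9203 × 0.9543 × 0.8177 × 0.9195 = 0.660329.

0.66033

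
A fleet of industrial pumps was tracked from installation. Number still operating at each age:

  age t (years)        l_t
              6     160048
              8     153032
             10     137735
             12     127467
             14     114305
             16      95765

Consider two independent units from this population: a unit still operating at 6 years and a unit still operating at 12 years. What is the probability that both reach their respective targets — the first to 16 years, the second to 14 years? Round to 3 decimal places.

0.537

p₁ = l_16/l_6 = 95765/160048 = 0.598352; p₂ = l_14/l_12 = 114305/127467 = 0.896742.
P(both) = p₁ × p₂ = 0.598352 × 0.896742 = 0.536567.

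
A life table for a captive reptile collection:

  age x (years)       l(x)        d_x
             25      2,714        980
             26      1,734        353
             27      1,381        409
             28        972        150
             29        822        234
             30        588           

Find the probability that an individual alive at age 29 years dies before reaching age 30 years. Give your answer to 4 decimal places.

P(die before 30 | alive at 29) = 1 − l(30)/l(29) = 1 − 588/822 = (234)/822 = 0.284672.

0.2847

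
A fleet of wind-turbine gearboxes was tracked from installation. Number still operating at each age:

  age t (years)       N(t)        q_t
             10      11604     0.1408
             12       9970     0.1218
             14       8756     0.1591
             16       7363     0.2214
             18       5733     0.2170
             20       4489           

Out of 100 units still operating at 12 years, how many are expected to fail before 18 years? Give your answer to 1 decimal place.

The relevant probability is 1 − 5733/9970 = 0.424975.
Expected number = 100 × 0.424975 = 42.5.

42.5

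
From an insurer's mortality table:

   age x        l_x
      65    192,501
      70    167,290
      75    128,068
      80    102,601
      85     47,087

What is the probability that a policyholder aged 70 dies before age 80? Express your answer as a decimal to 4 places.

0.3867

P(die before 80 | alive at 70) = 1 − l_80/l_70 = 1 − 102,601/167,290 = (64,689)/167,290 = 0.386688.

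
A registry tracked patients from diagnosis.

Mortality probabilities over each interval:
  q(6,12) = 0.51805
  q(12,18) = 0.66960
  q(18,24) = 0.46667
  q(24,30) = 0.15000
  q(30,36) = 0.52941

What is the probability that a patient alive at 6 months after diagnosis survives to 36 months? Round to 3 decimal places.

P(survive 6→36) = (1 − 0.51805) × (1 − 0.66960) × (1 − 0.46667) × (1 − 0.15000) × (1 − 0.52941).
= 0.48195 × 0.33040 × 0.53333 × 0.85000 × 0.47059 = 0.033970.

0.034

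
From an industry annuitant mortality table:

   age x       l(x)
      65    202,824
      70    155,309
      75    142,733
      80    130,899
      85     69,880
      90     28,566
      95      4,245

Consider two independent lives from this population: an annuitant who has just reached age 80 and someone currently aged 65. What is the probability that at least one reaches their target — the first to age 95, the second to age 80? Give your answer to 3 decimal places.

0.657

p₁ = l(95)/l(80) = 4,245/130,899 = 0.032430; p₂ = l(80)/l(65) = 130,899/202,824 = 0.645382.
P(at least one) = 1 − (1−p₁)(1−p₂) = 1 − 0.967570 × 0.354618 = 0.656882.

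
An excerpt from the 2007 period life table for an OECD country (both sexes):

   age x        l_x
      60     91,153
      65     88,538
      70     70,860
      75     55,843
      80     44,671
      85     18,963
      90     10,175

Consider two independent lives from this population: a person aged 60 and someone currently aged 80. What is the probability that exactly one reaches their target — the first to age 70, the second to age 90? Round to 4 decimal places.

p₁ = l_70/l_60 = 70,860/91,153 = 0.777374; p₂ = l_90/l_80 = 10,175/44,671 = 0.227776.
P(exactly one) = p₁(1−p₂) + (1−p₁)p₂ = 0.600307 + 0.050709 = 0.651016.

0.6510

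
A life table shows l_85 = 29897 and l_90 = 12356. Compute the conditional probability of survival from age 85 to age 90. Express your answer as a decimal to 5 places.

0.41329

The conditional survival probability is l_90/l_85 = 12356/29897 = 0.413286.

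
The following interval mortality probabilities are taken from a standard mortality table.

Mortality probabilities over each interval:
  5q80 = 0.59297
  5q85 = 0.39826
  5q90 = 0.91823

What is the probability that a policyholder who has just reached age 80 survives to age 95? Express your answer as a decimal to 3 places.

The overall survival probability is (1 − 0.59297) × (1 − 0.39826) × (1 − 0.91823).
= 0.40703 × 0.60174 × 0.08177 = 0.020028.

0.020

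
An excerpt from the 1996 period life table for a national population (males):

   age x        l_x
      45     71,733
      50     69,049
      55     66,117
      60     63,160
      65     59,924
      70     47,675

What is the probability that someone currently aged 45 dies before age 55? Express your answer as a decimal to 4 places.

0.0783

P(die before 55 | alive at 45) = 1 − l_55/l_45 = 1 − 66,117/71,733 = (5,616)/71,733 = 0.078290.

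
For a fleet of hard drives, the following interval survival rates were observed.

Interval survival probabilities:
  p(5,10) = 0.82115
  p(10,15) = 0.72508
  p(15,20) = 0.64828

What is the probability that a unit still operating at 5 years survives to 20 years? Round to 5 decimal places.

Chaining the interval survival probabilities: 0.82115 × 0.72508 × 0.64828.
= 0.385986.

0.38599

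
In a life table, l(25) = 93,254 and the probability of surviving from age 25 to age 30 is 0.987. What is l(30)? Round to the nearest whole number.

l(30) = l(25) × p = 93,254 × 0.987 = 92042.

92042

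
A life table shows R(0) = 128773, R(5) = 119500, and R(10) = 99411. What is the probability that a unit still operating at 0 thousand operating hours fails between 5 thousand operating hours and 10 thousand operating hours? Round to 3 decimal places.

This is the probability of reaching 5 but not 10, conditional on being operational at 0: (R(5) − R(10)) / R(0).
= (119500 − 99411) / 128773 = 20089 / 128773 = 0.156003.

0.156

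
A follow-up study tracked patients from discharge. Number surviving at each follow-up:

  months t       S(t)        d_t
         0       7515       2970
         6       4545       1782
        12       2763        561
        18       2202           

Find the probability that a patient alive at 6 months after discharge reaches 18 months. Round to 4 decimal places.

0.4845

The conditional survival probability is S(18)/S(6) = 2202/4545 = 0.484488.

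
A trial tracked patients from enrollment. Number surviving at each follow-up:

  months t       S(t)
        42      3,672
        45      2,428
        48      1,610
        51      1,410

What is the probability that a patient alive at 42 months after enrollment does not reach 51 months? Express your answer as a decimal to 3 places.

0.616

P(die before 51 | alive at 42) = 1 − S(51)/S(42) = 1 − 1,410/3,672 = (2,262)/3,672 = 0.616013.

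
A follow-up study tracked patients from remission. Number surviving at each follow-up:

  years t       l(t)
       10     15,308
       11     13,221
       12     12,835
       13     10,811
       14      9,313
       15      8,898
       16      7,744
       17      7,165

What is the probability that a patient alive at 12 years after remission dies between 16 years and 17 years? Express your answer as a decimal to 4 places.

This is the probability of reaching 16 but not 17, conditional on being alive at 12: (l(16) − l(17)) / l(12).
= (7,744 − 7,165) / 12,835 = 579 / 12,835 = 0.045111.

0.0451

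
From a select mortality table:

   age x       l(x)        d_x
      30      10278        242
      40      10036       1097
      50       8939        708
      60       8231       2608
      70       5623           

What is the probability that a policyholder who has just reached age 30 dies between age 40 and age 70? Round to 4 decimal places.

This is the probability of reaching 40 but not 70, conditional on being alive at 30: (l(40) − l(70)) / l(30).
= (10036 − 5623) / 10278 = 4413 / 10278 = 0.429364.

0.4294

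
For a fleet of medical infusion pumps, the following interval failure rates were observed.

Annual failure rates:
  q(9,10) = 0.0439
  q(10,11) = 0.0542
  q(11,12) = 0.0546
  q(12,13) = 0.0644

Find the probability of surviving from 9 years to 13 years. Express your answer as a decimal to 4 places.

Survival from 9 to 13 is the product of surviving each interval: (1 − 0.0439) × (1 − 0.0542) × (1 − 0.0546) × (1 − 0.0644).
= 0.9561 × 0.9458 × 0.9454 × 0.9356 = 0.799850.

0.7998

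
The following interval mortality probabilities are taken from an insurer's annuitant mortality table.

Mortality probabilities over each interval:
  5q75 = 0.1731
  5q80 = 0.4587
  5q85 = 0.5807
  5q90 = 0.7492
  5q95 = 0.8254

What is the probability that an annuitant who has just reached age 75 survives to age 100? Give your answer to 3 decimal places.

Chaining the interval survival probabilities: (1 − 0.1731) × (1 − 0.4587) × (1 − 0.5807) × (1 − 0.7492) × (1 − 0.8254).
= 0.8269 × 0.5413 × 0.4193 × 0.2508 × 0.1746 = 0.008218.

0.008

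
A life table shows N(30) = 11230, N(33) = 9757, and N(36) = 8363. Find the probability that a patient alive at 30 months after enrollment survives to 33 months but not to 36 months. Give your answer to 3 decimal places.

0.124

This is the probability of reaching 33 but not 36, conditional on being alive at 30: (N(33) − N(36)) / N(30).
= (9757 − 8363) / 11230 = 1394 / 11230 = 0.124132.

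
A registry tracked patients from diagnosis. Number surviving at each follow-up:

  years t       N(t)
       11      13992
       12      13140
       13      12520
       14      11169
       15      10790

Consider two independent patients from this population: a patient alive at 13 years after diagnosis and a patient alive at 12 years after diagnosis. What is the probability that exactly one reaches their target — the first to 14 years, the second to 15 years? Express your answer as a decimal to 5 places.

p₁ = N(14)/N(13) = 11169/12520 = 0.892093; p₂ = N(15)/N(12) = 10790/13140 = 0.821157.
P(exactly one) = p₁(1−p₂) + (1−p₁)p₂ = 0.159545 + 0.088609 = 0.248153.

0.24815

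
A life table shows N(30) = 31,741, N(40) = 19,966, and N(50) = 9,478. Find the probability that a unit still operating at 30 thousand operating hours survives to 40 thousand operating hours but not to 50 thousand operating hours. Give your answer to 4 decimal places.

0.3304

This is the probability of reaching 40 but not 50, conditional on being operational at 30: (N(40) − N(50)) / N(30).
= (19,966 − 9,478) / 31,741 = 10,488 / 31,741 = 0.330424.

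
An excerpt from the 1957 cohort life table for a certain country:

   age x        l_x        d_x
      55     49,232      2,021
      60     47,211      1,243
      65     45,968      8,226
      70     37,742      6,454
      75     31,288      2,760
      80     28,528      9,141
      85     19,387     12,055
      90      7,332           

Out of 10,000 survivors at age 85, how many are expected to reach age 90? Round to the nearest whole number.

The relevant probability is 7,332/19,387 = 0.378192.
Expected number = 10,000 × 0.378192 = 3782.

3782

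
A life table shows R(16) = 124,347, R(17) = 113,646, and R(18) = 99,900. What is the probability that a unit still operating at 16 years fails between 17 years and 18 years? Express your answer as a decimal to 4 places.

This is the probability of reaching 17 but not 18, conditional on being operational at 16: (R(17) − R(18)) / R(16).
= (113,646 − 99,900) / 124,347 = 13,746 / 124,347 = 0.110545.

0.1105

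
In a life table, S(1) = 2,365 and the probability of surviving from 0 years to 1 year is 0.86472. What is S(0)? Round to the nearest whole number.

2735

S(0) = S(1) / p = 2,365 / 0.86472 = 2735.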